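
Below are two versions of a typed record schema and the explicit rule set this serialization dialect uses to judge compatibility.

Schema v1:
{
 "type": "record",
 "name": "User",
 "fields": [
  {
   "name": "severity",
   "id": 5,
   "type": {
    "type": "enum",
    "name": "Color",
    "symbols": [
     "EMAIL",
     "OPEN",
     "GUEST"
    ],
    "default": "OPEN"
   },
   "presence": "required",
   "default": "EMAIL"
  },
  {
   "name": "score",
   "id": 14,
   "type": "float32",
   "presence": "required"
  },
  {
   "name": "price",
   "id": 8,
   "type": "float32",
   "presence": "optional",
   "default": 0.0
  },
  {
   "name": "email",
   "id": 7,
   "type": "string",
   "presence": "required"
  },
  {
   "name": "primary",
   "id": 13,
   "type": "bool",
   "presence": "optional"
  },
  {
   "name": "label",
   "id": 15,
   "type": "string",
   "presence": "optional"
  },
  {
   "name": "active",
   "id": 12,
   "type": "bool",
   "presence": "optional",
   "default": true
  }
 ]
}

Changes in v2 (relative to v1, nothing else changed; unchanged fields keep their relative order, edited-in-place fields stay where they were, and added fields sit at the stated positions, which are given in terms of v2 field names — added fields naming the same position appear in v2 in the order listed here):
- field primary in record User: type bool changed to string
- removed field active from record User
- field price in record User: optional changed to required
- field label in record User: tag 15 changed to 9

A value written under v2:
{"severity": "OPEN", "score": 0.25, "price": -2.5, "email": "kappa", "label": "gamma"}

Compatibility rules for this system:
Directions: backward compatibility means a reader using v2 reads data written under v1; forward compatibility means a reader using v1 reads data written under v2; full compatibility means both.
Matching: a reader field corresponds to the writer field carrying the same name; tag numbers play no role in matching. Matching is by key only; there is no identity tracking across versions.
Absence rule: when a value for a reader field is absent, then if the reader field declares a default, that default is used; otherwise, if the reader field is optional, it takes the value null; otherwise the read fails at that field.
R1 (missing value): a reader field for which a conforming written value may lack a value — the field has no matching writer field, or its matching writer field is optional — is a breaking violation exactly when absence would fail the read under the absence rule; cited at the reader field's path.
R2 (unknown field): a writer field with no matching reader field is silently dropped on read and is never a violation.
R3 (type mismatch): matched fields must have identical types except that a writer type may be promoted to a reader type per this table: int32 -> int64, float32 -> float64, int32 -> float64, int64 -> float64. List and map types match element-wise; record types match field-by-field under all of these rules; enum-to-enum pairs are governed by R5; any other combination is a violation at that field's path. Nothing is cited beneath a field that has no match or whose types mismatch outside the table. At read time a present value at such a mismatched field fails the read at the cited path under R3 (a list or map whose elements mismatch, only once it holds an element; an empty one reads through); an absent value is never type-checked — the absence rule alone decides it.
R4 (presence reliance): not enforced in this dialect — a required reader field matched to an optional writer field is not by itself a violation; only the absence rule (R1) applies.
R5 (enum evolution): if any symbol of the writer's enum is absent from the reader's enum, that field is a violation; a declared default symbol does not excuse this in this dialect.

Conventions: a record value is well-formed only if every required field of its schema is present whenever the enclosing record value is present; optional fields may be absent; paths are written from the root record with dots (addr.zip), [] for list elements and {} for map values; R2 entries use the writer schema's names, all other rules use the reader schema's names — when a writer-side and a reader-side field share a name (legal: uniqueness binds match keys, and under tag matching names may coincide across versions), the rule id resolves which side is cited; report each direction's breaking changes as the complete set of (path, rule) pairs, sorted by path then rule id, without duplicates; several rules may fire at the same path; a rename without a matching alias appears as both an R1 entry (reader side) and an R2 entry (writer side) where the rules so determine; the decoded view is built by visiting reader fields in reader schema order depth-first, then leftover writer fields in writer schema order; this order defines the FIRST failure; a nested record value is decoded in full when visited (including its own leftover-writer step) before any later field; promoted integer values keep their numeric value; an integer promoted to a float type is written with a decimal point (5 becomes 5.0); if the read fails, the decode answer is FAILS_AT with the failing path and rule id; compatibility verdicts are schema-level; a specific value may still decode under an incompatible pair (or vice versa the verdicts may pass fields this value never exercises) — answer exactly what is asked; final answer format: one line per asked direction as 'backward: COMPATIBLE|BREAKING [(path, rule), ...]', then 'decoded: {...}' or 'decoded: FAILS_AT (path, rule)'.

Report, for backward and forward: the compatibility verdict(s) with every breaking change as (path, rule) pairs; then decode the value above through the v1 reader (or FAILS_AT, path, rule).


backward: BREAKING [(primary, R3)]; forward: BREAKING [(primary, R3)]; decoded: {"severity": "OPEN", "score": 0.25, "price": -2.5, "email": "kappa", "primary": null, "label": "gamma", "active": true}

in User below, arrows point writer -> reader
backward analysis of User with v2 as reader and v1 as writer:
  Color -> Color, writer required: severity aligns to severity
  float32 -> float32, writer required: score aligns to score
  float32 -> float32, writer optional: price aligns to price
  string -> string, writer required: email aligns to email
  bool -> string, writer optional: primary aligns to primary
  string -> string, writer optional: label aligns to label
  active (writer side), unknown to reader
  R3 fires at primary
  backward on User therefore BREAKING (1)
forward analysis of User with v1 as reader and v2 as writer:
  Color -> Color, writer required: severity aligns to severity
  float32 -> float32, writer required: score aligns to score
  float32 -> float32, writer required: price aligns to price
  string -> string, writer required: email aligns to email
  string -> bool, writer optional: primary aligns to primary
  string -> string, writer optional: label aligns to label
  active: no writer match
  R3 fires at primary
  forward on User therefore BREAKING (1)
decoding the User value with the v1 reader:
  severity := "OPEN"
  score := 0.25
  price := -2.5
  email := "kappa"
  primary := null (absent, optional -> null)
  label := "gamma"
  active := true (absent -> default)
  => decoded: {"severity": "OPEN", "score": 0.25, "price": -2.5, "email": "kappa", "primary": null, "label": "gamma", "active": true}


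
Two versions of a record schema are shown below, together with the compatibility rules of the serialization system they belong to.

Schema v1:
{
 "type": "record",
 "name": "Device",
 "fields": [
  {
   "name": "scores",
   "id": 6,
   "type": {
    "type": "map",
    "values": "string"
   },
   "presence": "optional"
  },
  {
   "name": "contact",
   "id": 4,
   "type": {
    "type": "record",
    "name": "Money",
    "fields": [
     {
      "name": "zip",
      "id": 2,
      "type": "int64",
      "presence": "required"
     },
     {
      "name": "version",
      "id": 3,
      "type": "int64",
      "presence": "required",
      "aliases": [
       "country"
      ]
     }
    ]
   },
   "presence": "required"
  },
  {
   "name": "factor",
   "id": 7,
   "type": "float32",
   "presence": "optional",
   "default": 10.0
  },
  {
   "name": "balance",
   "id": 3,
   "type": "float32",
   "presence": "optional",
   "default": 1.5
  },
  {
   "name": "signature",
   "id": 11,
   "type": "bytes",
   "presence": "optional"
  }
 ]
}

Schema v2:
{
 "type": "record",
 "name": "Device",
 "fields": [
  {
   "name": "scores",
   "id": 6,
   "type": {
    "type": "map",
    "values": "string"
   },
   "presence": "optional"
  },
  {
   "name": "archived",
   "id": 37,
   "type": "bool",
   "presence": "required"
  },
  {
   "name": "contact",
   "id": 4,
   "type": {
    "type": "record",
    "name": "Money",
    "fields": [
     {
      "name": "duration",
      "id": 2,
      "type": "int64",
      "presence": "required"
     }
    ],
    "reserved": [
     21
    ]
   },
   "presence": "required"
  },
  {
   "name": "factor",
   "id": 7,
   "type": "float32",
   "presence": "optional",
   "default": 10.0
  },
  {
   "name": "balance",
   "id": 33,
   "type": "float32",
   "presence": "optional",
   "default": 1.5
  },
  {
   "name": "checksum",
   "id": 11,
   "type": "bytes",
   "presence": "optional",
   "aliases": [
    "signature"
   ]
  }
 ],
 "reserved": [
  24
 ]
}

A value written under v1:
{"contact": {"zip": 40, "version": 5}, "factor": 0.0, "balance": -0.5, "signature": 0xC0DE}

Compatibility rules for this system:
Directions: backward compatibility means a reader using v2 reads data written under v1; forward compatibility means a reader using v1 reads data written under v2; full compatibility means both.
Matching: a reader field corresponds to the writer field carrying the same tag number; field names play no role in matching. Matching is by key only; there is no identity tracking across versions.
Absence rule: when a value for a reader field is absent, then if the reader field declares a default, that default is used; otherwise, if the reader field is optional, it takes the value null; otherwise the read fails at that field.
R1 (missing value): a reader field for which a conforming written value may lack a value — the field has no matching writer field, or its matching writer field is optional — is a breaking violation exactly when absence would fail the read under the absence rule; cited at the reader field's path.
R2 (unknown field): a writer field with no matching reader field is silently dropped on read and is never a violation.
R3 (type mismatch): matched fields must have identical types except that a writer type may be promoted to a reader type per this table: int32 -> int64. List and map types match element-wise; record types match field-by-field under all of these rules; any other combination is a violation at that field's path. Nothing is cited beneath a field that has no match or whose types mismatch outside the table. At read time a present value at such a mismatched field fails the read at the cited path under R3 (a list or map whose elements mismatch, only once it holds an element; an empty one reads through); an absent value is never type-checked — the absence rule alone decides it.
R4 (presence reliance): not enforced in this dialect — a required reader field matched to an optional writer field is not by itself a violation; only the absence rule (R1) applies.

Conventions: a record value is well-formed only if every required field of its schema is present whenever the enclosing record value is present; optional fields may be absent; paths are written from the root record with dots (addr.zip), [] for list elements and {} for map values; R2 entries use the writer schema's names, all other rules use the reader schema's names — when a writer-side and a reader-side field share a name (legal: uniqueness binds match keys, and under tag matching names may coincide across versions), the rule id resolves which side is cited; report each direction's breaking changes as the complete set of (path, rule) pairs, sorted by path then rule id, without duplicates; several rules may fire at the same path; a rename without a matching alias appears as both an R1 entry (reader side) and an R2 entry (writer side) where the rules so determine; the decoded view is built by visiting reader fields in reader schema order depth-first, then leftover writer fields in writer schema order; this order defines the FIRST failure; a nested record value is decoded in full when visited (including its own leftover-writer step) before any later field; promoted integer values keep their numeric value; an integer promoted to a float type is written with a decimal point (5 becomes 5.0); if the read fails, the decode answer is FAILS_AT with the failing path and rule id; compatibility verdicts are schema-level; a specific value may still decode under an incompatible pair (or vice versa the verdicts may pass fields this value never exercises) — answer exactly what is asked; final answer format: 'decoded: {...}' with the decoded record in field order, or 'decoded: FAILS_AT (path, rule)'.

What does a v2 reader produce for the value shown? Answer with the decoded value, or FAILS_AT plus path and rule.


in Device below, arrows point writer -> reader
decode (reader v2):
  scores := null (not supplied -> null)
  read fails at archived under R1 (no fill)
  => FAILS_AT (archived, R1)
diffs on Device not affecting the asked answer:
  renamed field zip to duration in record Money -> inert under this dialect — no rule fires on Device and the result does not move
  renamed field signature to checksum in record Device (alias signature declared on the renamed field) -> inert under this dialect — no rule fires on Device and the result does not move
  removed field version from record Money -> a verdict-level change on Device — the shown value reads the same
  field balance in record Device: tag 3 changed to 33 -> inert under this dialect — no rule fires on Device and the result does not move

decoded: FAILS_AT (archived, R1)


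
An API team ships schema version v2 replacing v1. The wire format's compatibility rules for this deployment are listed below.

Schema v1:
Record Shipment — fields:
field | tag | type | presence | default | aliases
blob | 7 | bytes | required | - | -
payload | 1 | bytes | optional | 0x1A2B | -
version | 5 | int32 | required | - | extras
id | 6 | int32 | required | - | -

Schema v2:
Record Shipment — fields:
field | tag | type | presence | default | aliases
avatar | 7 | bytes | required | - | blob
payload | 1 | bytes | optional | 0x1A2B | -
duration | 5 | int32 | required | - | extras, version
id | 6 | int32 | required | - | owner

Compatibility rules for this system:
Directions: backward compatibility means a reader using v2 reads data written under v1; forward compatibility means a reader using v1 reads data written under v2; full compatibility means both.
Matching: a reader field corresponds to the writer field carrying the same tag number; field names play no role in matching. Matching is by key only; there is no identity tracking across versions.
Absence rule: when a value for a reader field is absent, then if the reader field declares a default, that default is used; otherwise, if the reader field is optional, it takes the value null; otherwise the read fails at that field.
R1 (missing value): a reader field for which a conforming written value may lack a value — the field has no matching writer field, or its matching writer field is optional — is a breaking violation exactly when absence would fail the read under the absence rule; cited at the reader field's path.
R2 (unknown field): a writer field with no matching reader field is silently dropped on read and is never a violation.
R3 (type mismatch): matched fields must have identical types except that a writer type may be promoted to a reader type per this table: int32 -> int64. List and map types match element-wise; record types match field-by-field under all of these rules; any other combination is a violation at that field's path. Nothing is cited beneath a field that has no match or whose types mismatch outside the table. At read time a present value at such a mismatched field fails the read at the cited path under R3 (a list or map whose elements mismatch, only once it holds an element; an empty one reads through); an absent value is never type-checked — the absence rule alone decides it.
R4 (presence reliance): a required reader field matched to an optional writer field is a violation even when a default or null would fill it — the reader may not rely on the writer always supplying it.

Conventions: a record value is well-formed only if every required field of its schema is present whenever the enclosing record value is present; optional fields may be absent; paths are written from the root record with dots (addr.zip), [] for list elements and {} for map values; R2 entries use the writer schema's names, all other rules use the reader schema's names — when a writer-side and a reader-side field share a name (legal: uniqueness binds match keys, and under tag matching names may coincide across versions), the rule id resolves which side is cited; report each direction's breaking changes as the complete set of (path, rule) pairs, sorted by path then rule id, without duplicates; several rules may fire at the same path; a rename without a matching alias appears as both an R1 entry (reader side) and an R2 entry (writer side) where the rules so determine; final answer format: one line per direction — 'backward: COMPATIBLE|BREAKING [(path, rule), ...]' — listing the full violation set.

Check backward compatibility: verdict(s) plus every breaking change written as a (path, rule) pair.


arrows below run writer -> reader for Shipment
checking backward for Shipment: reader v2 against writer v1:
  writer required, bytes -> bytes: reader avatar maps from writer blob
  writer optional, bytes -> bytes: reader payload maps from writer payload
  writer required, int32 -> int32: reader duration maps from writer version
  writer required, int32 -> int32: reader id maps from writer id
  => backward: COMPATIBLE
ruling out the remaining Shipment differences:
  renamed field version to duration in record Shipment (alias version declared on the renamed field) -> no rule fires on it in Shipment's dialect; the asked verdict holds
  renamed field blob to avatar in record Shipment (alias blob declared on the renamed field) -> no rule fires on it in Shipment's dialect; the asked verdict holds

backward: COMPATIBLE []


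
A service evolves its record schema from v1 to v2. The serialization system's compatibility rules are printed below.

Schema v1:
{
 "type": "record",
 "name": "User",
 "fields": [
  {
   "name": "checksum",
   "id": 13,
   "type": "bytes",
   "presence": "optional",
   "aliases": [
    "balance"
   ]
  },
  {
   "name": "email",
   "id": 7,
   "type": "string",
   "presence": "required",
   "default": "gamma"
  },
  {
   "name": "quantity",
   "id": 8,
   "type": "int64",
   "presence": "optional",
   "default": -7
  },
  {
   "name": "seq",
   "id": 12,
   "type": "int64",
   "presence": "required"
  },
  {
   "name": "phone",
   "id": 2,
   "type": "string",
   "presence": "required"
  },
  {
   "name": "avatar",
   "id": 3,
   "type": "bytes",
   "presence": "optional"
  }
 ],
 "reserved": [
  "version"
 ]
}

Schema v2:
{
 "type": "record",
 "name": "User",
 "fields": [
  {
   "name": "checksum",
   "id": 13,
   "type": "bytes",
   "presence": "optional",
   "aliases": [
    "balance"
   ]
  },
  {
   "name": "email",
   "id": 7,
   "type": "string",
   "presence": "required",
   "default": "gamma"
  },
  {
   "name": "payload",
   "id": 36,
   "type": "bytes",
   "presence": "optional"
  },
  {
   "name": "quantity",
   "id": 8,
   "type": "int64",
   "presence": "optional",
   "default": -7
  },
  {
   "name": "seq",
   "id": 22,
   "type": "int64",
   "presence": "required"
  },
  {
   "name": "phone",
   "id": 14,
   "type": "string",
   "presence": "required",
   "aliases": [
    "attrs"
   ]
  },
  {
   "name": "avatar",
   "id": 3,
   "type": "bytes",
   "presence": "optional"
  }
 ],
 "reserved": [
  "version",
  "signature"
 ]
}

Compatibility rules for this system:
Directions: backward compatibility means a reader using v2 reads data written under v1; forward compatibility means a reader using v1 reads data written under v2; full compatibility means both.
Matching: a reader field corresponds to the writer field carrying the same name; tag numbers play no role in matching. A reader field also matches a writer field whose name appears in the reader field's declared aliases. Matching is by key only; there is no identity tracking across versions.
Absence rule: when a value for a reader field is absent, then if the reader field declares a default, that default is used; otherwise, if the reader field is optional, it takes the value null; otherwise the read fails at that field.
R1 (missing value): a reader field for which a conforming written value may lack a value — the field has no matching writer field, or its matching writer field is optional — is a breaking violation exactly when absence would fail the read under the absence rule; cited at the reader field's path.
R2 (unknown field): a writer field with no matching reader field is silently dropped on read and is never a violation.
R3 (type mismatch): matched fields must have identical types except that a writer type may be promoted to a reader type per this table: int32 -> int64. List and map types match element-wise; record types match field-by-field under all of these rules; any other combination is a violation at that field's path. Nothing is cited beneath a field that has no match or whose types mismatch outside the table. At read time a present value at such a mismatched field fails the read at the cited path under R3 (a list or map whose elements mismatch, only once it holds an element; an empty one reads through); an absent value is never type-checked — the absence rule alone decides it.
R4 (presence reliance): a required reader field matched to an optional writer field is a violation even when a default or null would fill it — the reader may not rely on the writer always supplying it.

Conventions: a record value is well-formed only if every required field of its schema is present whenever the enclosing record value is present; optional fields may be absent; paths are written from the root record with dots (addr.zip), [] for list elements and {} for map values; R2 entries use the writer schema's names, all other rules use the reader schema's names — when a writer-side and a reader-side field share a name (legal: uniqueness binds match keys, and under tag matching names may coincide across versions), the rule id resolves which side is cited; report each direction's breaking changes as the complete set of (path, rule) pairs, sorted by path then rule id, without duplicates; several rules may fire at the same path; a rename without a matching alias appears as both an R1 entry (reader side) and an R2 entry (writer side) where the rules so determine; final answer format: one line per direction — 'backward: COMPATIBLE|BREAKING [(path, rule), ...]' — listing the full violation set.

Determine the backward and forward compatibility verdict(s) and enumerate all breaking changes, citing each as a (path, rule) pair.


backward: COMPATIBLE []; forward: COMPATIBLE []

in User below, arrows point writer -> reader
backward pass over User, reader schema v2, writer schema v1:
  checksum: bytes -> bytes, writer optional; from checksum
  email: string -> string, writer required; from email
  payload: no writer-side match
  quantity: int64 -> int64, writer optional; from quantity
  seq: int64 -> int64, writer required; from seq
  phone: string -> string, writer required; from phone
  avatar: bytes -> bytes, writer optional; from avatar
  => backward verdict for User: COMPATIBLE, no violations
forward pass over User, reader schema v1, writer schema v2:
  checksum: bytes -> bytes, writer optional; from checksum
  email: string -> string, writer required; from email
  quantity: int64 -> int64, writer optional; from quantity
  seq: int64 -> int64, writer required; from seq
  phone: string -> string, writer required; from phone
  avatar: bytes -> bytes, writer optional; from avatar
  leftover writer field: payload
  => forward verdict for User: COMPATIBLE, no violations


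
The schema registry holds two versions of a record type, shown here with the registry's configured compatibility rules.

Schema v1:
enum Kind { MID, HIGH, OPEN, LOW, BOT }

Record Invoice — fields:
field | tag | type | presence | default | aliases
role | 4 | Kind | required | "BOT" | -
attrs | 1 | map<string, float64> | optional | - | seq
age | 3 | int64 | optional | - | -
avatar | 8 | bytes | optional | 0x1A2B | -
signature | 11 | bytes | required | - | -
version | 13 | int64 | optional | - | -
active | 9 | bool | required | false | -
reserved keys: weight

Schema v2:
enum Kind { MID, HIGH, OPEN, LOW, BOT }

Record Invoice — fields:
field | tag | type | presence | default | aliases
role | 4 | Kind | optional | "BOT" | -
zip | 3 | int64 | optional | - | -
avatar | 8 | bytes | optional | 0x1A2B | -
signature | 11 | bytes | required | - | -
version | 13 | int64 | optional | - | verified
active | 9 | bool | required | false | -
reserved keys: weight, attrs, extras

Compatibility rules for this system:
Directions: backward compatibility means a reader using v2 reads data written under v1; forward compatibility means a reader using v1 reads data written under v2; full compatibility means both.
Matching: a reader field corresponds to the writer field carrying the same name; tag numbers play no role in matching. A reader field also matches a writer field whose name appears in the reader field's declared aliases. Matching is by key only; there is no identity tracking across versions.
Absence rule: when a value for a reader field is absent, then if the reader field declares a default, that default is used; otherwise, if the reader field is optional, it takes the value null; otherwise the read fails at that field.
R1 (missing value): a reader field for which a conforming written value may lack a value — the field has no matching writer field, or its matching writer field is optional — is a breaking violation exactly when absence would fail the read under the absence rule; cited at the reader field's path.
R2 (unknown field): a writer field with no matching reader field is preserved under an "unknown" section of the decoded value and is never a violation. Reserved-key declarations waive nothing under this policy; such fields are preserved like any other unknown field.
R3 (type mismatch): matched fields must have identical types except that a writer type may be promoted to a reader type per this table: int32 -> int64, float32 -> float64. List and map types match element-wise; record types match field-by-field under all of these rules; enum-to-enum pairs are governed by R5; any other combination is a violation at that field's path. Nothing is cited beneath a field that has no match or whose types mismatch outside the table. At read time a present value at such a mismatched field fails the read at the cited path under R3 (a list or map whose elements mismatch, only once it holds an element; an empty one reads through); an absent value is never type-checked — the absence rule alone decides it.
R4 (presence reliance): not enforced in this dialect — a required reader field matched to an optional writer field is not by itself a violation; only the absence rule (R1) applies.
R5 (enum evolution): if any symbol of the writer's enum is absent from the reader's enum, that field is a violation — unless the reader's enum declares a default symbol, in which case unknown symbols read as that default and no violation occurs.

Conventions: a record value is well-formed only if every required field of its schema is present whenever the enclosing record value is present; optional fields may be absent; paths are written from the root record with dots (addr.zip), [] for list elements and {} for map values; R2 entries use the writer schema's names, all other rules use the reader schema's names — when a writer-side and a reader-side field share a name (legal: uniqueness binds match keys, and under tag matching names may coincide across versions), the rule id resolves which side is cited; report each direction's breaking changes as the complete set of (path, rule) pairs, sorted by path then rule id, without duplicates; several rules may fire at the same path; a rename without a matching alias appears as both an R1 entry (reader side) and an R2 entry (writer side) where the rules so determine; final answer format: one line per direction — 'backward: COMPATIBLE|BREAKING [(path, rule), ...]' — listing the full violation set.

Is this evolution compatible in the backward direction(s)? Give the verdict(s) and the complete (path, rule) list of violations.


the writer's type comes first in each Invoice pair
backward analysis of Invoice with v2 as reader and v1 as writer:
  role <- role (Kind -> Kind, writer required)
  no writer field matches reader zip
  avatar <- avatar (bytes -> bytes, writer optional)
  signature <- signature (bytes -> bytes, writer required)
  version <- version (int64 -> int64, writer optional)
  active <- active (bool -> bool, writer required)
  writer field attrs has no reader counterpart
  writer field age has no reader counterpart
  => no violations; backward on Invoice: COMPATIBLE
ruling out the remaining Invoice differences:
  renamed field age to zip in record Invoice -> inert for the asked Invoice verdict: nothing fires
  removed field attrs from record Invoice (its key "attrs" joins the reserved list) -> inert for the asked Invoice verdict: nothing fires
  field role in record Invoice: required changed to optional -> inert for the asked Invoice verdict: nothing fires

backward: COMPATIBLE []


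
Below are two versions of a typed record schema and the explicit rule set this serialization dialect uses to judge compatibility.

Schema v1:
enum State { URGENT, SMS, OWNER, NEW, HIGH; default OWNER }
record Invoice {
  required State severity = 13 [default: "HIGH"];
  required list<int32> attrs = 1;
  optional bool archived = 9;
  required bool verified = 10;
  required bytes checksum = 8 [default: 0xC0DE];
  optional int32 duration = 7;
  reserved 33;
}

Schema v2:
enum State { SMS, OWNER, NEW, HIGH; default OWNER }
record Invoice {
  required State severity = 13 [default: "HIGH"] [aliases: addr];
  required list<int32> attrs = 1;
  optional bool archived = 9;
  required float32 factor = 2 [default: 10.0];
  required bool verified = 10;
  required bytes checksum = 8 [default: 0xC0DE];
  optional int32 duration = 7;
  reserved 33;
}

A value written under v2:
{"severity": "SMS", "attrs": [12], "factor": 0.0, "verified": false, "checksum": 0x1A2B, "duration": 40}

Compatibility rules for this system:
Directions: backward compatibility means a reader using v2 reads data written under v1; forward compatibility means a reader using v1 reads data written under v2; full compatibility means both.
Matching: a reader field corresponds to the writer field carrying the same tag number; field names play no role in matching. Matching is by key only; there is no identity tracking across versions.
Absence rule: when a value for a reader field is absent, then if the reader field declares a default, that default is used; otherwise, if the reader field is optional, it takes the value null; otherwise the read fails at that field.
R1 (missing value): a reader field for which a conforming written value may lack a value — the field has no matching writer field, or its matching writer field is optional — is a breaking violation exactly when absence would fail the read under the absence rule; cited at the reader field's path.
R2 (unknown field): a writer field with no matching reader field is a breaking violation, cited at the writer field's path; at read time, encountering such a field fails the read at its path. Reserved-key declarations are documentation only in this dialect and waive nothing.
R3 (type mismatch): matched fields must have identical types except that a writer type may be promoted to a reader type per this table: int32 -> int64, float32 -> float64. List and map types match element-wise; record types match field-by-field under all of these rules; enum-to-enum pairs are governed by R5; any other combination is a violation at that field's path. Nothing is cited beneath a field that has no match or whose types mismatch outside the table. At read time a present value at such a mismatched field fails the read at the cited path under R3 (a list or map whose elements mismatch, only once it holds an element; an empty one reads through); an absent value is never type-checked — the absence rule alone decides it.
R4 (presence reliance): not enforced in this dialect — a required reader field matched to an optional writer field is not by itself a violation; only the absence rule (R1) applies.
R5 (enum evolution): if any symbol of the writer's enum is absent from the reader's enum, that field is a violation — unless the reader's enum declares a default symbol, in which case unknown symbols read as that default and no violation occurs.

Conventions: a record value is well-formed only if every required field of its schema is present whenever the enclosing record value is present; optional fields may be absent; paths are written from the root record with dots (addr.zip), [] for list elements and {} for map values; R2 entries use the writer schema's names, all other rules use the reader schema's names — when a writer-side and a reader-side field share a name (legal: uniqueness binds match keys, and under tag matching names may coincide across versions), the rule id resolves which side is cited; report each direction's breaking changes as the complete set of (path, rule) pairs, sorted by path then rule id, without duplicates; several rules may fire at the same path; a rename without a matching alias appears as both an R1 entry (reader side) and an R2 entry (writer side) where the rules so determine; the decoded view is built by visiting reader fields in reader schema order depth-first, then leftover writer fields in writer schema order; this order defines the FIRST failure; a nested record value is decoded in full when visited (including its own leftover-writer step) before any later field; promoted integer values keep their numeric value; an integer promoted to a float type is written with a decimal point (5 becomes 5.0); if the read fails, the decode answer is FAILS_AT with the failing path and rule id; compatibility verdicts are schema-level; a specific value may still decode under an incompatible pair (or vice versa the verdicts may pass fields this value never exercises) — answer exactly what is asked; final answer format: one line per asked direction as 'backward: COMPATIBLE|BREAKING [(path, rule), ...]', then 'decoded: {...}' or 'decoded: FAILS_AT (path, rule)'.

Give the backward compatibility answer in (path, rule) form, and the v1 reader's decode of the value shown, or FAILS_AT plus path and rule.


backward: COMPATIBLE []; decoded: FAILS_AT (factor, R2)

arrows below run writer -> reader for Invoice
backward on Invoice — v2 reading data written by v1:
  severity: State -> State, writer required; from severity
  attrs: list<int32> -> list<int32>, writer required; from attrs
  archived: bool -> bool, writer optional; from archived
  no writer field matches reader factor
  verified: bool -> bool, writer required; from verified
  checksum: bytes -> bytes, writer required; from checksum
  duration: int32 -> int32, writer optional; from duration
  => backward verdict for Invoice: COMPATIBLE, no violations
decode walk for Invoice under reader schema v1:
  severity := "SMS"
  attrs := [12]
  archived := null (missing; optional => null)
  verified := false
  checksum := 0x1A2B
  duration := 40
  read fails at factor under R2 (unknown field)
  => FAILS_AT (factor, R2)
remaining Invoice differences; none change what is asked:
  enum State (field severity in record Invoice): symbol URGENT removed -> inert for the asked Invoice verdict: nothing fires


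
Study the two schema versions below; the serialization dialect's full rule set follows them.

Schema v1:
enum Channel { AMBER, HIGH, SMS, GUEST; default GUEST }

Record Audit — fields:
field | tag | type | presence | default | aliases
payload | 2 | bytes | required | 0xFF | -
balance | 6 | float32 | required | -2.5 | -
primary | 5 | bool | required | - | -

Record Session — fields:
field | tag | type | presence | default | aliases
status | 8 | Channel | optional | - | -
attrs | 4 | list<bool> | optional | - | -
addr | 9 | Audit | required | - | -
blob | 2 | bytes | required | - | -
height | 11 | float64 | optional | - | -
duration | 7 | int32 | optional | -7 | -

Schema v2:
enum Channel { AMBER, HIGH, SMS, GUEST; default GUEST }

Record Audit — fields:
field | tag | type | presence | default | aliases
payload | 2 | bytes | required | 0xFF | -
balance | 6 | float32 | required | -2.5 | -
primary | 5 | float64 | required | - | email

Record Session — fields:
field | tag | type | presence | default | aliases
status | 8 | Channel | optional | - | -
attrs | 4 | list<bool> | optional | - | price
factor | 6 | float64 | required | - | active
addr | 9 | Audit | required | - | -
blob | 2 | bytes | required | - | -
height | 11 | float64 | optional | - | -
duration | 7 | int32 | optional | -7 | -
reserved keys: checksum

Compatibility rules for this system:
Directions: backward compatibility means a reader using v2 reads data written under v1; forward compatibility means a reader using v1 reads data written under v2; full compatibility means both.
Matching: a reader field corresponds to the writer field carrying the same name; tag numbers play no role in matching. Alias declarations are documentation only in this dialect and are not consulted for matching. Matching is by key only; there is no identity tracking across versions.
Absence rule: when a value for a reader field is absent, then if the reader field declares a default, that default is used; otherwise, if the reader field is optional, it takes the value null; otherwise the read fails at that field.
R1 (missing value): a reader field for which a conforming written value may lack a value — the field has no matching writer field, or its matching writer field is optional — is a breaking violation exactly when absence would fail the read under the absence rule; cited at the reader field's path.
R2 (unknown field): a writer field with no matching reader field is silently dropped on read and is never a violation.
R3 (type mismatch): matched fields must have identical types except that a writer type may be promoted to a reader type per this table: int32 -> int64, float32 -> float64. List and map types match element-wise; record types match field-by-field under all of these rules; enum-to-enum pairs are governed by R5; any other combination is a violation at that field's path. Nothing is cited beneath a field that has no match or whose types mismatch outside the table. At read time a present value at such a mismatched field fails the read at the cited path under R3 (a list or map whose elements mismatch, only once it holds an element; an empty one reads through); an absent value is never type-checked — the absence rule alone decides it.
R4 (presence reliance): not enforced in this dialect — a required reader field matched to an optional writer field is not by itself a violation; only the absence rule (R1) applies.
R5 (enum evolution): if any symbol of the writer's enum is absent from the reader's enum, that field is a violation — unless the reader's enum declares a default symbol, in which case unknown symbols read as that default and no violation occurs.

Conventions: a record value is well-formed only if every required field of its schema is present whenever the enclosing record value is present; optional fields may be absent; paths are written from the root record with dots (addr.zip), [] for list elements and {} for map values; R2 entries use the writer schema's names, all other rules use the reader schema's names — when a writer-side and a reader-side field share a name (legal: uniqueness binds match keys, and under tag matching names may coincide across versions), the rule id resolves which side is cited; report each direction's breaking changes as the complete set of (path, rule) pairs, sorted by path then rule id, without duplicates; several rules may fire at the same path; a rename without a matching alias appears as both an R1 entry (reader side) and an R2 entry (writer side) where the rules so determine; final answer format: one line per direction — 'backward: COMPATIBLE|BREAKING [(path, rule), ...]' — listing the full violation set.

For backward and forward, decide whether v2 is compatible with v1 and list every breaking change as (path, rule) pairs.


backward: BREAKING [(addr.primary, R3), (factor, R1)]; forward: BREAKING [(addr.primary, R3)]

each type pair in Session: writer, then reader
backward for Session (reader v2, writer v1):
  status: Channel -> Channel, writer optional; from status
  attrs: list<bool> -> list<bool>, writer optional; from attrs
  factor has no writer counterpart
  addr: Audit -> Audit, writer required; from addr
  blob: bytes -> bytes, writer required; from blob
  height: float64 -> float64, writer optional; from height
  duration: int32 -> int32, writer optional; from duration
  addr.payload: bytes -> bytes, writer required; from addr.payload
  addr.balance: float32 -> float32, writer required; from addr.balance
  addr.primary: bool -> float64, writer required; from addr.primary
  breaking: (addr.primary, R3)
  breaking: (factor, R1)
  backward on Session therefore BREAKING (2)
forward for Session (reader v1, writer v2):
  status: Channel -> Channel, writer optional; from status
  attrs: list<bool> -> list<bool>, writer optional; from attrs
  addr: Audit -> Audit, writer required; from addr
  blob: bytes -> bytes, writer required; from blob
  height: float64 -> float64, writer optional; from height
  duration: int32 -> int32, writer optional; from duration
  leftover writer field: factor
  addr.payload: bytes -> bytes, writer required; from addr.payload
  addr.balance: float32 -> float32, writer required; from addr.balance
  addr.primary: float64 -> bool, writer required; from addr.primary
  breaking: (addr.primary, R3)
  forward on Session therefore BREAKING (1)
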